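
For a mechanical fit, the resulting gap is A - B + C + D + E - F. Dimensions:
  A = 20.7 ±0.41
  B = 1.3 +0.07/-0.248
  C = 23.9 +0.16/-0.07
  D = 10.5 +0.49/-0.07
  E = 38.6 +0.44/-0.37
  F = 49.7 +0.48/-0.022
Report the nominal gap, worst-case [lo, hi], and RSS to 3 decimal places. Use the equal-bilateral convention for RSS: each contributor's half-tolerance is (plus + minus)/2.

nominal=42.700 wc=[41.230,44.470] rss=0.716

Stack each dimension's contribution:
  +A: nom +20.700 → Σnom=20.700; wc +0.410/-0.410 → slack +0.410/-0.410; half-tol=0.410, Σhalf²=0.168100
  -B: nom -1.300 → Σnom=19.400; wc +0.248/-0.070 → slack +0.658/-0.480; half-tol=0.159, Σhalf²=0.193381
  +C: nom +23.900 → Σnom=43.300; wc +0.160/-0.070 → slack +0.818/-0.550; half-tol=0.115, Σhalf²=0.206606
  +D: nom +10.500 → Σnom=53.800; wc +0.490/-0.070 → slack +1.308/-0.620; half-tol=0.280, Σhalf²=0.285006
  +E: nom +38.600 → Σnom=92.400; wc +0.440/-0.370 → slack +1.748/-0.990; half-tol=0.405, Σhalf²=0.449031
  -F: nom -49.700 → Σnom=42.700; wc +0.022/-0.480 → slack +1.770/-1.470; half-tol=0.251, Σhalf²=0.512032
Nominal = 42.700. Worst-case = [42.700 - 1.470, 42.700 + 1.770] = [41.230, 44.470]. RSS = √0.512032 = 0.716.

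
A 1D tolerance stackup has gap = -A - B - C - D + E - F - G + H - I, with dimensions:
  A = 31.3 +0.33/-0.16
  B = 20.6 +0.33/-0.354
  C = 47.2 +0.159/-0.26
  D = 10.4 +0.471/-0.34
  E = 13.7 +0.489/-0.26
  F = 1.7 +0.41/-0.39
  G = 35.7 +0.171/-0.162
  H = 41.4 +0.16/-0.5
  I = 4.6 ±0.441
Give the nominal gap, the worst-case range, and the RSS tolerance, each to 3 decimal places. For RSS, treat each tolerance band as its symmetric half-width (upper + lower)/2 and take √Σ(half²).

Stack each dimension's contribution:
  -A: nom -31.300 → Σnom=-31.300; wc +0.160/-0.330 → slack +0.160/-0.330; half-tol=0.245, Σhalf²=0.060025
  -B: nom -20.600 → Σnom=-51.900; wc +0.354/-0.330 → slack +0.514/-0.660; half-tol=0.342, Σhalf²=0.176989
  -C: nom -47.200 → Σnom=-99.100; wc +0.260/-0.159 → slack +0.774/-0.819; half-tol=0.210, Σhalf²=0.220879
  -D: nom -10.400 → Σnom=-109.500; wc +0.340/-0.471 → slack +1.114/-1.290; half-tol=0.405, Σhalf²=0.385309
  +E: nom +13.700 → Σnom=-95.800; wc +0.489/-0.260 → slack +1.603/-1.550; half-tol=0.374, Σhalf²=0.525560
  -F: nom -1.700 → Σnom=-97.500; wc +0.390/-0.410 → slack +1.993/-1.960; half-tol=0.400, Σhalf²=0.685560
  -G: nom -35.700 → Σnom=-133.200; wc +0.162/-0.171 → slack +2.155/-2.131; half-tol=0.167, Σhalf²=0.713282
  +H: nom +41.400 → Σnom=-91.800; wc +0.160/-0.500 → slack +2.315/-2.631; half-tol=0.330, Σhalf²=0.822182
  -I: nom -4.600 → Σnom=-96.400; wc +0.441/-0.441 → slack +2.756/-3.072; half-tol=0.441, Σhalf²=1.016663
Nominal = -96.400. Worst-case = [-96.400 - 3.072, -96.400 + 2.756] = [-99.472, -93.644]. RSS = √1.016663 = 1.008.

nominal=-96.400 wc=[-99.472,-93.644] rss=1.008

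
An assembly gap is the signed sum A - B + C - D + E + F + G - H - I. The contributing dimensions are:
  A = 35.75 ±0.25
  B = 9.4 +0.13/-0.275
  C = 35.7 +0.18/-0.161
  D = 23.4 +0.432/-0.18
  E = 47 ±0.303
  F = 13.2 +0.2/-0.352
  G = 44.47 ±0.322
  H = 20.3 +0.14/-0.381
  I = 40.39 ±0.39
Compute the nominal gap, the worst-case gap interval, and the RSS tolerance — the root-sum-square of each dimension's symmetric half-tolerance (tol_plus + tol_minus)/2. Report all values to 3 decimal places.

Stack each dimension's contribution:
  +A: nom +35.750 → Σnom=35.750; wc +0.250/-0.250 → slack +0.250/-0.250; half-tol=0.250, Σhalf²=0.062500
  -B: nom -9.400 → Σnom=26.350; wc +0.275/-0.130 → slack +0.525/-0.380; half-tol=0.203, Σhalf²=0.103506
  +C: nom +35.700 → Σnom=62.050; wc +0.180/-0.161 → slack +0.705/-0.541; half-tol=0.170, Σhalf²=0.132577
  -D: nom -23.400 → Σnom=38.650; wc +0.180/-0.432 → slack +0.885/-0.973; half-tol=0.306, Σhalf²=0.226213
  +E: nom +47.000 → Σnom=85.650; wc +0.303/-0.303 → slack +1.188/-1.276; half-tol=0.303, Σhalf²=0.318022
  +F: nom +13.200 → Σnom=98.850; wc +0.200/-0.352 → slack +1.388/-1.628; half-tol=0.276, Σhalf²=0.394198
  +G: nom +44.470 → Σnom=143.320; wc +0.322/-0.322 → slack +1.710/-1.950; half-tol=0.322, Σhalf²=0.497882
  -H: nom -20.300 → Σnom=123.020; wc +0.381/-0.140 → slack +2.091/-2.090; half-tol=0.261, Σhalf²=0.565742
  -I: nom -40.390 → Σnom=82.630; wc +0.390/-0.390 → slack +2.481/-2.480; half-tol=0.390, Σhalf²=0.717842
Nominal = 82.630. Worst-case = [82.630 - 2.480, 82.630 + 2.481] = [80.150, 85.111]. RSS = √0.717842 = 0.847.

nominal=82.630 wc=[80.150,85.111] rss=0.847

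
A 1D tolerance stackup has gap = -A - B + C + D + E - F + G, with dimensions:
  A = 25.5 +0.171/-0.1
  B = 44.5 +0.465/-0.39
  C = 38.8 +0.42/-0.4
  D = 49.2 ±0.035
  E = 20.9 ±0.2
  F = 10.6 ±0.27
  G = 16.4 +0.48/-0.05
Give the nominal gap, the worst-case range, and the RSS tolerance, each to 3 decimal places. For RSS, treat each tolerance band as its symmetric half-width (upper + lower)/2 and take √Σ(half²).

nominal=44.700 wc=[43.109,46.595] rss=0.744

Stack each dimension's contribution:
  -A: nom -25.500 → Σnom=-25.500; wc +0.100/-0.171 → slack +0.100/-0.171; half-tol=0.136, Σhalf²=0.018360
  -B: nom -44.500 → Σnom=-70.000; wc +0.390/-0.465 → slack +0.490/-0.636; half-tol=0.427, Σhalf²=0.201116
  +C: nom +38.800 → Σnom=-31.200; wc +0.420/-0.400 → slack +0.910/-1.036; half-tol=0.410, Σhalf²=0.369217
  +D: nom +49.200 → Σnom=18.000; wc +0.035/-0.035 → slack +0.945/-1.071; half-tol=0.035, Σhalf²=0.370441
  +E: nom +20.900 → Σnom=38.900; wc +0.200/-0.200 → slack +1.145/-1.271; half-tol=0.200, Σhalf²=0.410442
  -F: nom -10.600 → Σnom=28.300; wc +0.270/-0.270 → slack +1.415/-1.541; half-tol=0.270, Σhalf²=0.483342
  +G: nom +16.400 → Σnom=44.700; wc +0.480/-0.050 → slack +1.895/-1.591; half-tol=0.265, Σhalf²=0.553567
Nominal = 44.700. Worst-case = [44.700 - 1.591, 44.700 + 1.895] = [43.109, 46.595]. RSS = √0.553567 = 0.744.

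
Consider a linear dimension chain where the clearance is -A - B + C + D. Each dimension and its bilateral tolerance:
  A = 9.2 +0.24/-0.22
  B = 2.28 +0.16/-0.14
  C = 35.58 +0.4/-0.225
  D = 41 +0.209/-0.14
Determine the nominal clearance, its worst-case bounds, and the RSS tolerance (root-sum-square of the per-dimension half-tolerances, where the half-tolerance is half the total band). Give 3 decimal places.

Stack each dimension's contribution:
  -A: nom -9.200 → Σnom=-9.200; wc +0.220/-0.240 → slack +0.220/-0.240; half-tol=0.230, Σhalf²=0.052900
  -B: nom -2.280 → Σnom=-11.480; wc +0.140/-0.160 → slack +0.360/-0.400; half-tol=0.150, Σhalf²=0.075400
  +C: nom +35.580 → Σnom=24.100; wc +0.400/-0.225 → slack +0.760/-0.625; half-tol=0.312, Σhalf²=0.173056
  +D: nom +41.000 → Σnom=65.100; wc +0.209/-0.140 → slack +0.969/-0.765; half-tol=0.174, Σhalf²=0.203506
Nominal = 65.100. Worst-case = [65.100 - 0.765, 65.100 + 0.969] = [64.335, 66.069]. RSS = √0.203506 = 0.451.

nominal=65.100 wc=[64.335,66.069] rss=0.451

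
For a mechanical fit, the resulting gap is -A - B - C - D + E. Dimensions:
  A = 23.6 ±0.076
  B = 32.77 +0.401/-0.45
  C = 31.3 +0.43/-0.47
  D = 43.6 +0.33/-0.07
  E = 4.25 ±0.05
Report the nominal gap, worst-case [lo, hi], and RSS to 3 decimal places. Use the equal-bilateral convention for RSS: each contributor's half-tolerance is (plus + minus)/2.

nominal=-127.020 wc=[-128.307,-125.904] rss=0.657

Stack each dimension's contribution:
  -A: nom -23.600 → Σnom=-23.600; wc +0.076/-0.076 → slack +0.076/-0.076; half-tol=0.076, Σhalf²=0.005776
  -B: nom -32.770 → Σnom=-56.370; wc +0.450/-0.401 → slack +0.526/-0.477; half-tol=0.425, Σhalf²=0.186826
  -C: nom -31.300 → Σnom=-87.670; wc +0.470/-0.430 → slack +0.996/-0.907; half-tol=0.450, Σhalf²=0.389326
  -D: nom -43.600 → Σnom=-131.270; wc +0.070/-0.330 → slack +1.066/-1.237; half-tol=0.200, Σhalf²=0.429326
  +E: nom +4.250 → Σnom=-127.020; wc +0.050/-0.050 → slack +1.116/-1.287; half-tol=0.050, Σhalf²=0.431826
Nominal = -127.020. Worst-case = [-127.020 - 1.287, -127.020 + 1.116] = [-128.307, -125.904]. RSS = √0.431826 = 0.657.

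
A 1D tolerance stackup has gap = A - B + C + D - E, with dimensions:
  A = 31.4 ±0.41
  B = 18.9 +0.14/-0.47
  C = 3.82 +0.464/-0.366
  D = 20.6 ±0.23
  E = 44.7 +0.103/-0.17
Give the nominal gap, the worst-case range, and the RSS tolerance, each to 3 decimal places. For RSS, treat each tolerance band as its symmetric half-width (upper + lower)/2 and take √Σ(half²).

nominal=-7.780 wc=[-9.029,-6.036] rss=0.711

Stack each dimension's contribution:
  +A: nom +31.400 → Σnom=31.400; wc +0.410/-0.410 → slack +0.410/-0.410; half-tol=0.410, Σhalf²=0.168100
  -B: nom -18.900 → Σnom=12.500; wc +0.470/-0.140 → slack +0.880/-0.550; half-tol=0.305, Σhalf²=0.261125
  +C: nom +3.820 → Σnom=16.320; wc +0.464/-0.366 → slack +1.344/-0.916; half-tol=0.415, Σhalf²=0.433350
  +D: nom +20.600 → Σnom=36.920; wc +0.230/-0.230 → slack +1.574/-1.146; half-tol=0.230, Σhalf²=0.486250
  -E: nom -44.700 → Σnom=-7.780; wc +0.170/-0.103 → slack +1.744/-1.249; half-tol=0.137, Σhalf²=0.504882
Nominal = -7.780. Worst-case = [-7.780 - 1.249, -7.780 + 1.744] = [-9.029, -6.036]. RSS = √0.504882 = 0.711.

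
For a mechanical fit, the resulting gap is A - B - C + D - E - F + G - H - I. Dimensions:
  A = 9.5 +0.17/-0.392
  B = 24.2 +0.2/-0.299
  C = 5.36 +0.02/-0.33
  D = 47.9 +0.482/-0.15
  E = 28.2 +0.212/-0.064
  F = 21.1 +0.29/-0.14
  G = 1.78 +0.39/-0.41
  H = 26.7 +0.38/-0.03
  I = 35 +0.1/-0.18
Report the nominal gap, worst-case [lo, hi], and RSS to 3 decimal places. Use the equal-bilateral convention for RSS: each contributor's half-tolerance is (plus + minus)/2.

Stack each dimension's contribution:
  +A: nom +9.500 → Σnom=9.500; wc +0.170/-0.392 → slack +0.170/-0.392; half-tol=0.281, Σhalf²=0.078961
  -B: nom -24.200 → Σnom=-14.700; wc +0.299/-0.200 → slack +0.469/-0.592; half-tol=0.249, Σhalf²=0.141211
  -C: nom -5.360 → Σnom=-20.060; wc +0.330/-0.020 → slack +0.799/-0.612; half-tol=0.175, Σhalf²=0.171836
  +D: nom +47.900 → Σnom=27.840; wc +0.482/-0.150 → slack +1.281/-0.762; half-tol=0.316, Σhalf²=0.271692
  -E: nom -28.200 → Σnom=-0.360; wc +0.064/-0.212 → slack +1.345/-0.974; half-tol=0.138, Σhalf²=0.290736
  -F: nom -21.100 → Σnom=-21.460; wc +0.140/-0.290 → slack +1.485/-1.264; half-tol=0.215, Σhalf²=0.336961
  +G: nom +1.780 → Σnom=-19.680; wc +0.390/-0.410 → slack +1.875/-1.674; half-tol=0.400, Σhalf²=0.496961
  -H: nom -26.700 → Σnom=-46.380; wc +0.030/-0.380 → slack +1.905/-2.054; half-tol=0.205, Σhalf²=0.538986
  -I: nom -35.000 → Σnom=-81.380; wc +0.180/-0.100 → slack +2.085/-2.154; half-tol=0.140, Σhalf²=0.558586
Nominal = -81.380. Worst-case = [-81.380 - 2.154, -81.380 + 2.085] = [-83.534, -79.295]. RSS = √0.558586 = 0.747.

nominal=-81.380 wc=[-83.534,-79.295] rss=0.747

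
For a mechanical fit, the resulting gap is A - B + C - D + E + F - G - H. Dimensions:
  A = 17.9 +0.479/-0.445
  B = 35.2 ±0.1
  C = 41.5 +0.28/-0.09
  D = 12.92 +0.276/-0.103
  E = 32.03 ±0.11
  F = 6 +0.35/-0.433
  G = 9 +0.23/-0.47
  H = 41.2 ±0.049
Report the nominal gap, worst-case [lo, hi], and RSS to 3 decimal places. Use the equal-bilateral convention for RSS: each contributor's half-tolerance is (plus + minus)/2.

nominal=-0.890 wc=[-2.623,1.051] rss=0.764

Stack each dimension's contribution:
  +A: nom +17.900 → Σnom=17.900; wc +0.479/-0.445 → slack +0.479/-0.445; half-tol=0.462, Σhalf²=0.213444
  -B: nom -35.200 → Σnom=-17.300; wc +0.100/-0.100 → slack +0.579/-0.545; half-tol=0.100, Σhalf²=0.223444
  +C: nom +41.500 → Σnom=24.200; wc +0.280/-0.090 → slack +0.859/-0.635; half-tol=0.185, Σhalf²=0.257669
  -D: nom -12.920 → Σnom=11.280; wc +0.103/-0.276 → slack +0.962/-0.911; half-tol=0.190, Σhalf²=0.293579
  +E: nom +32.030 → Σnom=43.310; wc +0.110/-0.110 → slack +1.072/-1.021; half-tol=0.110, Σhalf²=0.305679
  +F: nom +6.000 → Σnom=49.310; wc +0.350/-0.433 → slack +1.422/-1.454; half-tol=0.391, Σhalf²=0.458951
  -G: nom -9.000 → Σnom=40.310; wc +0.470/-0.230 → slack +1.892/-1.684; half-tol=0.350, Σhalf²=0.581451
  -H: nom -41.200 → Σnom=-0.890; wc +0.049/-0.049 → slack +1.941/-1.733; half-tol=0.049, Σhalf²=0.583852
Nominal = -0.890. Worst-case = [-0.890 - 1.733, -0.890 + 1.941] = [-2.623, 1.051]. RSS = √0.583852 = 0.764.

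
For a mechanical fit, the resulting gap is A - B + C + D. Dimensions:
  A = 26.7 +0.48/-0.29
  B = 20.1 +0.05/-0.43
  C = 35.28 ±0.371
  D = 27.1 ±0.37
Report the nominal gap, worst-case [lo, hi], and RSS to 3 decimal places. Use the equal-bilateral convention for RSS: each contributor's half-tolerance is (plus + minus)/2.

Stack each dimension's contribution:
  +A: nom +26.700 → Σnom=26.700; wc +0.480/-0.290 → slack +0.480/-0.290; half-tol=0.385, Σhalf²=0.148225
  -B: nom -20.100 → Σnom=6.600; wc +0.430/-0.050 → slack +0.910/-0.340; half-tol=0.240, Σhalf²=0.205825
  +C: nom +35.280 → Σnom=41.880; wc +0.371/-0.371 → slack +1.281/-0.711; half-tol=0.371, Σhalf²=0.343466
  +D: nom +27.100 → Σnom=68.980; wc +0.370/-0.370 → slack +1.651/-1.081; half-tol=0.370, Σhalf²=0.480366
Nominal = 68.980. Worst-case = [68.980 - 1.081, 68.980 + 1.651] = [67.899, 70.631]. RSS = √0.480366 = 0.693.

nominal=68.980 wc=[67.899,70.631] rss=0.693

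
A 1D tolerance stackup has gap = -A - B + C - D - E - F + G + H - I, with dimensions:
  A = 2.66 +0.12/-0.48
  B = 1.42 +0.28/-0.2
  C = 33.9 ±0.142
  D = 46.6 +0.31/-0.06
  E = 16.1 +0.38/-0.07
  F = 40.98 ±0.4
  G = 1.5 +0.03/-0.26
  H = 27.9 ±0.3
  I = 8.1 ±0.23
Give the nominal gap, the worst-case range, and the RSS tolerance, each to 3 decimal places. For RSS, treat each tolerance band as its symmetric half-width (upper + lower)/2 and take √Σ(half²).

nominal=-52.560 wc=[-54.982,-50.648] rss=0.759

Stack each dimension's contribution:
  -A: nom -2.660 → Σnom=-2.660; wc +0.480/-0.120 → slack +0.480/-0.120; half-tol=0.300, Σhalf²=0.090000
  -B: nom -1.420 → Σnom=-4.080; wc +0.200/-0.280 → slack +0.680/-0.400; half-tol=0.240, Σhalf²=0.147600
  +C: nom +33.900 → Σnom=29.820; wc +0.142/-0.142 → slack +0.822/-0.542; half-tol=0.142, Σhalf²=0.167764
  -D: nom -46.600 → Σnom=-16.780; wc +0.060/-0.310 → slack +0.882/-0.852; half-tol=0.185, Σhalf²=0.201989
  -E: nom -16.100 → Σnom=-32.880; wc +0.070/-0.380 → slack +0.952/-1.232; half-tol=0.225, Σhalf²=0.252614
  -F: nom -40.980 → Σnom=-73.860; wc +0.400/-0.400 → slack +1.352/-1.632; half-tol=0.400, Σhalf²=0.412614
  +G: nom +1.500 → Σnom=-72.360; wc +0.030/-0.260 → slack +1.382/-1.892; half-tol=0.145, Σhalf²=0.433639
  +H: nom +27.900 → Σnom=-44.460; wc +0.300/-0.300 → slack +1.682/-2.192; half-tol=0.300, Σhalf²=0.523639
  -I: nom -8.100 → Σnom=-52.560; wc +0.230/-0.230 → slack +1.912/-2.422; half-tol=0.230, Σhalf²=0.576539
Nominal = -52.560. Worst-case = [-52.560 - 2.422, -52.560 + 1.912] = [-54.982, -50.648]. RSS = √0.576539 = 0.759.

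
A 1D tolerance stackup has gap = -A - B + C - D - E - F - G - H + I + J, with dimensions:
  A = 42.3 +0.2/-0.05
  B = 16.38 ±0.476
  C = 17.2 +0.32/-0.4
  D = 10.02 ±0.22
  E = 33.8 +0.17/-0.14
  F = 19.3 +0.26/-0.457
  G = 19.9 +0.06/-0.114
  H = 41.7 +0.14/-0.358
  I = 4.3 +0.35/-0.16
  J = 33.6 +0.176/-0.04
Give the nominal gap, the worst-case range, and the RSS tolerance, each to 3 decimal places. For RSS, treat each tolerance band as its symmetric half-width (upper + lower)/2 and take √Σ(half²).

Stack each dimension's contribution:
  -A: nom -42.300 → Σnom=-42.300; wc +0.050/-0.200 → slack +0.050/-0.200; half-tol=0.125, Σhalf²=0.015625
  -B: nom -16.380 → Σnom=-58.680; wc +0.476/-0.476 → slack +0.526/-0.676; half-tol=0.476, Σhalf²=0.242201
  +C: nom +17.200 → Σnom=-41.480; wc +0.320/-0.400 → slack +0.846/-1.076; half-tol=0.360, Σhalf²=0.371801
  -D: nom -10.020 → Σnom=-51.500; wc +0.220/-0.220 → slack +1.066/-1.296; half-tol=0.220, Σhalf²=0.420201
  -E: nom -33.800 → Σnom=-85.300; wc +0.140/-0.170 → slack +1.206/-1.466; half-tol=0.155, Σhalf²=0.444226
  -F: nom -19.300 → Σnom=-104.600; wc +0.457/-0.260 → slack +1.663/-1.726; half-tol=0.359, Σhalf²=0.572748
  -G: nom -19.900 → Σnom=-124.500; wc +0.114/-0.060 → slack +1.777/-1.786; half-tol=0.087, Σhalf²=0.580317
  -H: nom -41.700 → Σnom=-166.200; wc +0.358/-0.140 → slack +2.135/-1.926; half-tol=0.249, Σhalf²=0.642318
  +I: nom +4.300 → Σnom=-161.900; wc +0.350/-0.160 → slack +2.485/-2.086; half-tol=0.255, Σhalf²=0.707343
  +J: nom +33.600 → Σnom=-128.300; wc +0.176/-0.040 → slack +2.661/-2.126; half-tol=0.108, Σhalf²=0.719007
Nominal = -128.300. Worst-case = [-128.300 - 2.126, -128.300 + 2.661] = [-130.426, -125.639]. RSS = √0.719007 = 0.848.

nominal=-128.300 wc=[-130.426,-125.639] rss=0.848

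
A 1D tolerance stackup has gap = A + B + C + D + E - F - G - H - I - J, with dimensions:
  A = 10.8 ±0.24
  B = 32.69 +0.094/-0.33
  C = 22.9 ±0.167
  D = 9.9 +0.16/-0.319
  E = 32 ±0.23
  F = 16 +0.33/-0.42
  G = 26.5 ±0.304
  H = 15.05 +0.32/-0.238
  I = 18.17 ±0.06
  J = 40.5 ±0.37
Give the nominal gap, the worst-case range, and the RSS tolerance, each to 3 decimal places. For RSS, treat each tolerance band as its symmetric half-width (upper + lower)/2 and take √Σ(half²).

nominal=-7.930 wc=[-10.600,-5.647] rss=0.832

Stack each dimension's contribution:
  +A: nom +10.800 → Σnom=10.800; wc +0.240/-0.240 → slack +0.240/-0.240; half-tol=0.240, Σhalf²=0.057600
  +B: nom +32.690 → Σnom=43.490; wc +0.094/-0.330 → slack +0.334/-0.570; half-tol=0.212, Σhalf²=0.102544
  +C: nom +22.900 → Σnom=66.390; wc +0.167/-0.167 → slack +0.501/-0.737; half-tol=0.167, Σhalf²=0.130433
  +D: nom +9.900 → Σnom=76.290; wc +0.160/-0.319 → slack +0.661/-1.056; half-tol=0.239, Σhalf²=0.187793
  +E: nom +32.000 → Σnom=108.290; wc +0.230/-0.230 → slack +0.891/-1.286; half-tol=0.230, Σhalf²=0.240693
  -F: nom -16.000 → Σnom=92.290; wc +0.420/-0.330 → slack +1.311/-1.616; half-tol=0.375, Σhalf²=0.381318
  -G: nom -26.500 → Σnom=65.790; wc +0.304/-0.304 → slack +1.615/-1.920; half-tol=0.304, Σhalf²=0.473734
  -H: nom -15.050 → Σnom=50.740; wc +0.238/-0.320 → slack +1.853/-2.240; half-tol=0.279, Σhalf²=0.551575
  -I: nom -18.170 → Σnom=32.570; wc +0.060/-0.060 → slack +1.913/-2.300; half-tol=0.060, Σhalf²=0.555175
  -J: nom -40.500 → Σnom=-7.930; wc +0.370/-0.370 → slack +2.283/-2.670; half-tol=0.370, Σhalf²=0.692075
Nominal = -7.930. Worst-case = [-7.930 - 2.670, -7.930 + 2.283] = [-10.600, -5.647]. RSS = √0.692075 = 0.832.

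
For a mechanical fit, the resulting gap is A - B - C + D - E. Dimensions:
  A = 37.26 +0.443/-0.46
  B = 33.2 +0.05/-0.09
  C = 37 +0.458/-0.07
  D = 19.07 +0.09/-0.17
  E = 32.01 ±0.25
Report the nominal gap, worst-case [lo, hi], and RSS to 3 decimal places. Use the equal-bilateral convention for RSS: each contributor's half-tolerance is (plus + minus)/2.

nominal=-45.880 wc=[-47.268,-44.937] rss=0.598

Stack each dimension's contribution:
  +A: nom +37.260 → Σnom=37.260; wc +0.443/-0.460 → slack +0.443/-0.460; half-tol=0.452, Σhalf²=0.203852
  -B: nom -33.200 → Σnom=4.060; wc +0.090/-0.050 → slack +0.533/-0.510; half-tol=0.070, Σhalf²=0.208752
  -C: nom -37.000 → Σnom=-32.940; wc +0.070/-0.458 → slack +0.603/-0.968; half-tol=0.264, Σhalf²=0.278448
  +D: nom +19.070 → Σnom=-13.870; wc +0.090/-0.170 → slack +0.693/-1.138; half-tol=0.130, Σhalf²=0.295348
  -E: nom -32.010 → Σnom=-45.880; wc +0.250/-0.250 → slack +0.943/-1.388; half-tol=0.250, Σhalf²=0.357848
Nominal = -45.880. Worst-case = [-45.880 - 1.388, -45.880 + 0.943] = [-47.268, -44.937]. RSS = √0.357848 = 0.598.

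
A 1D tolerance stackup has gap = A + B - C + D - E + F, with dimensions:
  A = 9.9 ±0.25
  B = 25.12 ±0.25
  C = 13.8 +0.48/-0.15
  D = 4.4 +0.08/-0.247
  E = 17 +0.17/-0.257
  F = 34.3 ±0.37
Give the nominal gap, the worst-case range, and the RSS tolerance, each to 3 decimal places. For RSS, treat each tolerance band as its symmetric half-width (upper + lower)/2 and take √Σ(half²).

nominal=42.920 wc=[41.153,44.277] rss=0.658

Stack each dimension's contribution:
  +A: nom +9.900 → Σnom=9.900; wc +0.250/-0.250 → slack +0.250/-0.250; half-tol=0.250, Σhalf²=0.062500
  +B: nom +25.120 → Σnom=35.020; wc +0.250/-0.250 → slack +0.500/-0.500; half-tol=0.250, Σhalf²=0.125000
  -C: nom -13.800 → Σnom=21.220; wc +0.150/-0.480 → slack +0.650/-0.980; half-tol=0.315, Σhalf²=0.224225
  +D: nom +4.400 → Σnom=25.620; wc +0.080/-0.247 → slack +0.730/-1.227; half-tol=0.164, Σhalf²=0.250957
  -E: nom -17.000 → Σnom=8.620; wc +0.257/-0.170 → slack +0.987/-1.397; half-tol=0.214, Σhalf²=0.296540
  +F: nom +34.300 → Σnom=42.920; wc +0.370/-0.370 → slack +1.357/-1.767; half-tol=0.370, Σhalf²=0.433439
Nominal = 42.920. Worst-case = [42.920 - 1.767, 42.920 + 1.357] = [41.153, 44.277]. RSS = √0.433439 = 0.658.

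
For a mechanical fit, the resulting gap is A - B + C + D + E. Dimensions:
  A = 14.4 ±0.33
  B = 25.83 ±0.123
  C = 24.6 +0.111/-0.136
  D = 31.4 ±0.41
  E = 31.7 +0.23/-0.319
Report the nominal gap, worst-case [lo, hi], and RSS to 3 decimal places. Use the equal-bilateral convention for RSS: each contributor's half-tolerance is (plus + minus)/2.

Stack each dimension's contribution:
  +A: nom +14.400 → Σnom=14.400; wc +0.330/-0.330 → slack +0.330/-0.330; half-tol=0.330, Σhalf²=0.108900
  -B: nom -25.830 → Σnom=-11.430; wc +0.123/-0.123 → slack +0.453/-0.453; half-tol=0.123, Σhalf²=0.124029
  +C: nom +24.600 → Σnom=13.170; wc +0.111/-0.136 → slack +0.564/-0.589; half-tol=0.123, Σhalf²=0.139281
  +D: nom +31.400 → Σnom=44.570; wc +0.410/-0.410 → slack +0.974/-0.999; half-tol=0.410, Σhalf²=0.307381
  +E: nom +31.700 → Σnom=76.270; wc +0.230/-0.319 → slack +1.204/-1.318; half-tol=0.275, Σhalf²=0.382732
Nominal = 76.270. Worst-case = [76.270 - 1.318, 76.270 + 1.204] = [74.952, 77.474]. RSS = √0.382732 = 0.619.

nominal=76.270 wc=[74.952,77.474] rss=0.619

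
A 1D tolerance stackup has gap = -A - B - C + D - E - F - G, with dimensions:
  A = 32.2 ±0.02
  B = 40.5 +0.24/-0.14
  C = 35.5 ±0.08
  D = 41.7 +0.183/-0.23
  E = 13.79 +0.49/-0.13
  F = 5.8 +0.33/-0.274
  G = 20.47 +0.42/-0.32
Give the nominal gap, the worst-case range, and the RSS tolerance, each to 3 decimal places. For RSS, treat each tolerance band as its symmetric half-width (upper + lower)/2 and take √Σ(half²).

Stack each dimension's contribution:
  -A: nom -32.200 → Σnom=-32.200; wc +0.020/-0.020 → slack +0.020/-0.020; half-tol=0.020, Σhalf²=0.000400
  -B: nom -40.500 → Σnom=-72.700; wc +0.140/-0.240 → slack +0.160/-0.260; half-tol=0.190, Σhalf²=0.036500
  -C: nom -35.500 → Σnom=-108.200; wc +0.080/-0.080 → slack +0.240/-0.340; half-tol=0.080, Σhalf²=0.042900
  +D: nom +41.700 → Σnom=-66.500; wc +0.183/-0.230 → slack +0.423/-0.570; half-tol=0.207, Σhalf²=0.085542
  -E: nom -13.790 → Σnom=-80.290; wc +0.130/-0.490 → slack +0.553/-1.060; half-tol=0.310, Σhalf²=0.181642
  -F: nom -5.800 → Σnom=-86.090; wc +0.274/-0.330 → slack +0.827/-1.390; half-tol=0.302, Σhalf²=0.272846
  -G: nom -20.470 → Σnom=-106.560; wc +0.320/-0.420 → slack +1.147/-1.810; half-tol=0.370, Σhalf²=0.409746
Nominal = -106.560. Worst-case = [-106.560 - 1.810, -106.560 + 1.147] = [-108.370, -105.413]. RSS = √0.409746 = 0.640.

nominal=-106.560 wc=[-108.370,-105.413] rss=0.640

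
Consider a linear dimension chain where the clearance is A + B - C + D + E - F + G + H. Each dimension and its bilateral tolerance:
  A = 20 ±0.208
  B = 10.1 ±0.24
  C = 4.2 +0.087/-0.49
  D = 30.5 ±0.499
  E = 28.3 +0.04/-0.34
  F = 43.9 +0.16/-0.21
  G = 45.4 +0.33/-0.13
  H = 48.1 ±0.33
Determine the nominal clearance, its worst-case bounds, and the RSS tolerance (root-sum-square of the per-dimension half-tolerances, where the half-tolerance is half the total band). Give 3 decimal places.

Stack each dimension's contribution:
  +A: nom +20.000 → Σnom=20.000; wc +0.208/-0.208 → slack +0.208/-0.208; half-tol=0.208, Σhalf²=0.043264
  +B: nom +10.100 → Σnom=30.100; wc +0.240/-0.240 → slack +0.448/-0.448; half-tol=0.240, Σhalf²=0.100864
  -C: nom -4.200 → Σnom=25.900; wc +0.490/-0.087 → slack +0.938/-0.535; half-tol=0.288, Σhalf²=0.184096
  +D: nom +30.500 → Σnom=56.400; wc +0.499/-0.499 → slack +1.437/-1.034; half-tol=0.499, Σhalf²=0.433097
  +E: nom +28.300 → Σnom=84.700; wc +0.040/-0.340 → slack +1.477/-1.374; half-tol=0.190, Σhalf²=0.469197
  -F: nom -43.900 → Σnom=40.800; wc +0.210/-0.160 → slack +1.687/-1.534; half-tol=0.185, Σhalf²=0.503422
  +G: nom +45.400 → Σnom=86.200; wc +0.330/-0.130 → slack +2.017/-1.664; half-tol=0.230, Σhalf²=0.556322
  +H: nom +48.100 → Σnom=134.300; wc +0.330/-0.330 → slack +2.347/-1.994; half-tol=0.330, Σhalf²=0.665222
Nominal = 134.300. Worst-case = [134.300 - 1.994, 134.300 + 2.347] = [132.306, 136.647]. RSS = √0.665222 = 0.816.

nominal=134.300 wc=[132.306,136.647] rss=0.816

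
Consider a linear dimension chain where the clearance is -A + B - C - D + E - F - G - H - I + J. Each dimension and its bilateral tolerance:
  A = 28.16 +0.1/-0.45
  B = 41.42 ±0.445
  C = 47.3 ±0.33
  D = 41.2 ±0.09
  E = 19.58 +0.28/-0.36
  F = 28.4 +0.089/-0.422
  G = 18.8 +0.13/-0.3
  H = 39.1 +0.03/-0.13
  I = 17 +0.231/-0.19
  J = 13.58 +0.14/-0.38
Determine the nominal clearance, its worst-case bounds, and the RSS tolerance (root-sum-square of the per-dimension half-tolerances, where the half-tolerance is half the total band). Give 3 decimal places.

Stack each dimension's contribution:
  -A: nom -28.160 → Σnom=-28.160; wc +0.450/-0.100 → slack +0.450/-0.100; half-tol=0.275, Σhalf²=0.075625
  +B: nom +41.420 → Σnom=13.260; wc +0.445/-0.445 → slack +0.895/-0.545; half-tol=0.445, Σhalf²=0.273650
  -C: nom -47.300 → Σnom=-34.040; wc +0.330/-0.330 → slack +1.225/-0.875; half-tol=0.330, Σhalf²=0.382550
  -D: nom -41.200 → Σnom=-75.240; wc +0.090/-0.090 → slack +1.315/-0.965; half-tol=0.090, Σhalf²=0.390650
  +E: nom +19.580 → Σnom=-55.660; wc +0.280/-0.360 → slack +1.595/-1.325; half-tol=0.320, Σhalf²=0.493050
  -F: nom -28.400 → Σnom=-84.060; wc +0.422/-0.089 → slack +2.017/-1.414; half-tol=0.256, Σhalf²=0.558330
  -G: nom -18.800 → Σnom=-102.860; wc +0.300/-0.130 → slack +2.317/-1.544; half-tol=0.215, Σhalf²=0.604555
  -H: nom -39.100 → Σnom=-141.960; wc +0.130/-0.030 → slack +2.447/-1.574; half-tol=0.080, Σhalf²=0.610955
  -I: nom -17.000 → Σnom=-158.960; wc +0.190/-0.231 → slack +2.637/-1.805; half-tol=0.211, Σhalf²=0.655265
  +J: nom +13.580 → Σnom=-145.380; wc +0.140/-0.380 → slack +2.777/-2.185; half-tol=0.260, Σhalf²=0.722865
Nominal = -145.380. Worst-case = [-145.380 - 2.185, -145.380 + 2.777] = [-147.565, -142.603]. RSS = √0.722865 = 0.850.

nominal=-145.380 wc=[-147.565,-142.603] rss=0.850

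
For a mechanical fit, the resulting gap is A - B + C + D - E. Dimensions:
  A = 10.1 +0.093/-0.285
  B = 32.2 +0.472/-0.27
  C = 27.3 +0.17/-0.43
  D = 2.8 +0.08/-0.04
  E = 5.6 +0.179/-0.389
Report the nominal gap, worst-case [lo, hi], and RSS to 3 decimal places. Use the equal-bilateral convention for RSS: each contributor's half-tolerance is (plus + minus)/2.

nominal=2.400 wc=[0.994,3.402] rss=0.590

Stack each dimension's contribution:
  +A: nom +10.100 → Σnom=10.100; wc +0.093/-0.285 → slack +0.093/-0.285; half-tol=0.189, Σhalf²=0.035721
  -B: nom -32.200 → Σnom=-22.100; wc +0.270/-0.472 → slack +0.363/-0.757; half-tol=0.371, Σhalf²=0.173362
  +C: nom +27.300 → Σnom=5.200; wc +0.170/-0.430 → slack +0.533/-1.187; half-tol=0.300, Σhalf²=0.263362
  +D: nom +2.800 → Σnom=8.000; wc +0.080/-0.040 → slack +0.613/-1.227; half-tol=0.060, Σhalf²=0.266962
  -E: nom -5.600 → Σnom=2.400; wc +0.389/-0.179 → slack +1.002/-1.406; half-tol=0.284, Σhalf²=0.347618
Nominal = 2.400. Worst-case = [2.400 - 1.406, 2.400 + 1.002] = [0.994, 3.402]. RSS = √0.347618 = 0.590.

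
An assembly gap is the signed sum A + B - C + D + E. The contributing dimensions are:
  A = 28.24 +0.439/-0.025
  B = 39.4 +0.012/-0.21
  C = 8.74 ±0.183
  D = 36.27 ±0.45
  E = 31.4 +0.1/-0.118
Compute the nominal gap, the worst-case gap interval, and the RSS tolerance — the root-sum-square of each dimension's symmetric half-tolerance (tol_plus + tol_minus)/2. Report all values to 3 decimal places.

nominal=126.570 wc=[125.584,127.754] rss=0.560

Stack each dimension's contribution:
  +A: nom +28.240 → Σnom=28.240; wc +0.439/-0.025 → slack +0.439/-0.025; half-tol=0.232, Σhalf²=0.053824
  +B: nom +39.400 → Σnom=67.640; wc +0.012/-0.210 → slack +0.451/-0.235; half-tol=0.111, Σhalf²=0.066145
  -C: nom -8.740 → Σnom=58.900; wc +0.183/-0.183 → slack +0.634/-0.418; half-tol=0.183, Σhalf²=0.099634
  +D: nom +36.270 → Σnom=95.170; wc +0.450/-0.450 → slack +1.084/-0.868; half-tol=0.450, Σhalf²=0.302134
  +E: nom +31.400 → Σnom=126.570; wc +0.100/-0.118 → slack +1.184/-0.986; half-tol=0.109, Σhalf²=0.314015
Nominal = 126.570. Worst-case = [126.570 - 0.986, 126.570 + 1.184] = [125.584, 127.754]. RSS = √0.314015 = 0.560.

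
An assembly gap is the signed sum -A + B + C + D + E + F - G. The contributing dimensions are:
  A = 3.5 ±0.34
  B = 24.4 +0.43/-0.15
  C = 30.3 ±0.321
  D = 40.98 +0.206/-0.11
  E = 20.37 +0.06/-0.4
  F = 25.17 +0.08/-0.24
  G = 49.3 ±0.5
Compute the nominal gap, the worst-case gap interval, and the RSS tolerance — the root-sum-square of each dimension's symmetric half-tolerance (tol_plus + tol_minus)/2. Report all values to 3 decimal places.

nominal=88.420 wc=[86.359,90.357] rss=0.810

Stack each dimension's contribution:
  -A: nom -3.500 → Σnom=-3.500; wc +0.340/-0.340 → slack +0.340/-0.340; half-tol=0.340, Σhalf²=0.115600
  +B: nom +24.400 → Σnom=20.900; wc +0.430/-0.150 → slack +0.770/-0.490; half-tol=0.290, Σhalf²=0.199700
  +C: nom +30.300 → Σnom=51.200; wc +0.321/-0.321 → slack +1.091/-0.811; half-tol=0.321, Σhalf²=0.302741
  +D: nom +40.980 → Σnom=92.180; wc +0.206/-0.110 → slack +1.297/-0.921; half-tol=0.158, Σhalf²=0.327705
  +E: nom +20.370 → Σnom=112.550; wc +0.060/-0.400 → slack +1.357/-1.321; half-tol=0.230, Σhalf²=0.380605
  +F: nom +25.170 → Σnom=137.720; wc +0.080/-0.240 → slack +1.437/-1.561; half-tol=0.160, Σhalf²=0.406205
  -G: nom -49.300 → Σnom=88.420; wc +0.500/-0.500 → slack +1.937/-2.061; half-tol=0.500, Σhalf²=0.656205
Nominal = 88.420. Worst-case = [88.420 - 2.061, 88.420 + 1.937] = [86.359, 90.357]. RSS = √0.656205 = 0.810.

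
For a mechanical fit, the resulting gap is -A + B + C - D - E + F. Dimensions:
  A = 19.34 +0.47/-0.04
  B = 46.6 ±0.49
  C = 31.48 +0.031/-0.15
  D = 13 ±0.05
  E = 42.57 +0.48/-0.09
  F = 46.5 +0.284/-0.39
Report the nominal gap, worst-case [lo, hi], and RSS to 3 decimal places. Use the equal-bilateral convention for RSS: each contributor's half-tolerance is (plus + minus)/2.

Stack each dimension's contribution:
  -A: nom -19.340 → Σnom=-19.340; wc +0.040/-0.470 → slack +0.040/-0.470; half-tol=0.255, Σhalf²=0.065025
  +B: nom +46.600 → Σnom=27.260; wc +0.490/-0.490 → slack +0.530/-0.960; half-tol=0.490, Σhalf²=0.305125
  +C: nom +31.480 → Σnom=58.740; wc +0.031/-0.150 → slack +0.561/-1.110; half-tol=0.090, Σhalf²=0.313315
  -D: nom -13.000 → Σnom=45.740; wc +0.050/-0.050 → slack +0.611/-1.160; half-tol=0.050, Σhalf²=0.315815
  -E: nom -42.570 → Σnom=3.170; wc +0.090/-0.480 → slack +0.701/-1.640; half-tol=0.285, Σhalf²=0.397040
  +F: nom +46.500 → Σnom=49.670; wc +0.284/-0.390 → slack +0.985/-2.030; half-tol=0.337, Σhalf²=0.510609
Nominal = 49.670. Worst-case = [49.670 - 2.030, 49.670 + 0.985] = [47.640, 50.655]. RSS = √0.510609 = 0.715.

nominal=49.670 wc=[47.640,50.655] rss=0.715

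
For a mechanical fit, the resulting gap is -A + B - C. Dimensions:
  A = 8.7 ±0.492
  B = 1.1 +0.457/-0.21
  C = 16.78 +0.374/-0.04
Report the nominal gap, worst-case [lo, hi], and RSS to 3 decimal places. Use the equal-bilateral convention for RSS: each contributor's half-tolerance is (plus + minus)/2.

nominal=-24.380 wc=[-25.456,-23.391] rss=0.629

Stack each dimension's contribution:
  -A: nom -8.700 → Σnom=-8.700; wc +0.492/-0.492 → slack +0.492/-0.492; half-tol=0.492, Σhalf²=0.242064
  +B: nom +1.100 → Σnom=-7.600; wc +0.457/-0.210 → slack +0.949/-0.702; half-tol=0.334, Σhalf²=0.353286
  -C: nom -16.780 → Σnom=-24.380; wc +0.040/-0.374 → slack +0.989/-1.076; half-tol=0.207, Σhalf²=0.396135
Nominal = -24.380. Worst-case = [-24.380 - 1.076, -24.380 + 0.989] = [-25.456, -23.391]. RSS = √0.396135 = 0.629.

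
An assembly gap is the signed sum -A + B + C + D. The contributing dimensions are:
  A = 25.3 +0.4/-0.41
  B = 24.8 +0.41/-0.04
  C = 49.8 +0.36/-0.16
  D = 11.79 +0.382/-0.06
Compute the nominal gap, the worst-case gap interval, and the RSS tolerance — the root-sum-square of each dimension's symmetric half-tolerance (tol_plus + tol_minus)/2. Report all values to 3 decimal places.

Stack each dimension's contribution:
  -A: nom -25.300 → Σnom=-25.300; wc +0.410/-0.400 → slack +0.410/-0.400; half-tol=0.405, Σhalf²=0.164025
  +B: nom +24.800 → Σnom=-0.500; wc +0.410/-0.040 → slack +0.820/-0.440; half-tol=0.225, Σhalf²=0.214650
  +C: nom +49.800 → Σnom=49.300; wc +0.360/-0.160 → slack +1.180/-0.600; half-tol=0.260, Σhalf²=0.282250
  +D: nom +11.790 → Σnom=61.090; wc +0.382/-0.060 → slack +1.562/-0.660; half-tol=0.221, Σhalf²=0.331091
Nominal = 61.090. Worst-case = [61.090 - 0.660, 61.090 + 1.562] = [60.430, 62.652]. RSS = √0.331091 = 0.575.

nominal=61.090 wc=[60.430,62.652] rss=0.575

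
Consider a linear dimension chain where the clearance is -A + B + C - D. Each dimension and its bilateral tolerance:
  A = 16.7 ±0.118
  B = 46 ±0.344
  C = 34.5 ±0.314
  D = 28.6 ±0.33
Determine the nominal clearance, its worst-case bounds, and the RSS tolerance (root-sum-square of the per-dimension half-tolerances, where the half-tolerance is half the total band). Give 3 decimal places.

Stack each dimension's contribution:
  -A: nom -16.700 → Σnom=-16.700; wc +0.118/-0.118 → slack +0.118/-0.118; half-tol=0.118, Σhalf²=0.013924
  +B: nom +46.000 → Σnom=29.300; wc +0.344/-0.344 → slack +0.462/-0.462; half-tol=0.344, Σhalf²=0.132260
  +C: nom +34.500 → Σnom=63.800; wc +0.314/-0.314 → slack +0.776/-0.776; half-tol=0.314, Σhalf²=0.230856
  -D: nom -28.600 → Σnom=35.200; wc +0.330/-0.330 → slack +1.106/-1.106; half-tol=0.330, Σhalf²=0.339756
Nominal = 35.200. Worst-case = [35.200 - 1.106, 35.200 + 1.106] = [34.094, 36.306]. RSS = √0.339756 = 0.583.

nominal=35.200 wc=[34.094,36.306] rss=0.583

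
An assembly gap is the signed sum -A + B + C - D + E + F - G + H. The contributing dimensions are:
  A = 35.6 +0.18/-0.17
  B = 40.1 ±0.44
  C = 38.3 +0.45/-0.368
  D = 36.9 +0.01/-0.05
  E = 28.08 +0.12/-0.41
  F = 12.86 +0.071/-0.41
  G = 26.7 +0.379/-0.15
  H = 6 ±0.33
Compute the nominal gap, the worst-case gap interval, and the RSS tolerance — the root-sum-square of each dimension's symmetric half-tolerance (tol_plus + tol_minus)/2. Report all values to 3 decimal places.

nominal=26.140 wc=[23.613,27.921] rss=0.836

Stack each dimension's contribution:
  -A: nom -35.600 → Σnom=-35.600; wc +0.170/-0.180 → slack +0.170/-0.180; half-tol=0.175, Σhalf²=0.030625
  +B: nom +40.100 → Σnom=4.500; wc +0.440/-0.440 → slack +0.610/-0.620; half-tol=0.440, Σhalf²=0.224225
  +C: nom +38.300 → Σnom=42.800; wc +0.450/-0.368 → slack +1.060/-0.988; half-tol=0.409, Σhalf²=0.391506
  -D: nom -36.900 → Σnom=5.900; wc +0.050/-0.010 → slack +1.110/-0.998; half-tol=0.030, Σhalf²=0.392406
  +E: nom +28.080 → Σnom=33.980; wc +0.120/-0.410 → slack +1.230/-1.408; half-tol=0.265, Σhalf²=0.462631
  +F: nom +12.860 → Σnom=46.840; wc +0.071/-0.410 → slack +1.301/-1.818; half-tol=0.240, Σhalf²=0.520471
  -G: nom -26.700 → Σnom=20.140; wc +0.150/-0.379 → slack +1.451/-2.197; half-tol=0.265, Σhalf²=0.590431
  +H: nom +6.000 → Σnom=26.140; wc +0.330/-0.330 → slack +1.781/-2.527; half-tol=0.330, Σhalf²=0.699331
Nominal = 26.140. Worst-case = [26.140 - 2.527, 26.140 + 1.781] = [23.613, 27.921]. RSS = √0.699331 = 0.836.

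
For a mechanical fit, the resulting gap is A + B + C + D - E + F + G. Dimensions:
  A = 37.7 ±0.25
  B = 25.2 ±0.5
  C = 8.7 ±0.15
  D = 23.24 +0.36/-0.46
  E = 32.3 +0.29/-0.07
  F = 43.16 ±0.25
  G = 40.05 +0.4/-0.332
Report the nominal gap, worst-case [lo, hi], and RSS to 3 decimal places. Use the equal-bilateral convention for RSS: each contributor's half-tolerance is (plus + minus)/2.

Stack each dimension's contribution:
  +A: nom +37.700 → Σnom=37.700; wc +0.250/-0.250 → slack +0.250/-0.250; half-tol=0.250, Σhalf²=0.062500
  +B: nom +25.200 → Σnom=62.900; wc +0.500/-0.500 → slack +0.750/-0.750; half-tol=0.500, Σhalf²=0.312500
  +C: nom +8.700 → Σnom=71.600; wc +0.150/-0.150 → slack +0.900/-0.900; half-tol=0.150, Σhalf²=0.335000
  +D: nom +23.240 → Σnom=94.840; wc +0.360/-0.460 → slack +1.260/-1.360; half-tol=0.410, Σhalf²=0.503100
  -E: nom -32.300 → Σnom=62.540; wc +0.070/-0.290 → slack +1.330/-1.650; half-tol=0.180, Σhalf²=0.535500
  +F: nom +43.160 → Σnom=105.700; wc +0.250/-0.250 → slack +1.580/-1.900; half-tol=0.250, Σhalf²=0.598000
  +G: nom +40.050 → Σnom=145.750; wc +0.400/-0.332 → slack +1.980/-2.232; half-tol=0.366, Σhalf²=0.731956
Nominal = 145.750. Worst-case = [145.750 - 2.232, 145.750 + 1.980] = [143.518, 147.730]. RSS = √0.731956 = 0.856.

nominal=145.750 wc=[143.518,147.730] rss=0.856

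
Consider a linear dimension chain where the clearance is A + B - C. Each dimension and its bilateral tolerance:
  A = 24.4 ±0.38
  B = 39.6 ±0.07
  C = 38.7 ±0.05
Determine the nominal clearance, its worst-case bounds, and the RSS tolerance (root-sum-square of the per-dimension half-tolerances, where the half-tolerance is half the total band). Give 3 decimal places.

nominal=25.300 wc=[24.800,25.800] rss=0.390

Stack each dimension's contribution:
  +A: nom +24.400 → Σnom=24.400; wc +0.380/-0.380 → slack +0.380/-0.380; half-tol=0.380, Σhalf²=0.144400
  +B: nom +39.600 → Σnom=64.000; wc +0.070/-0.070 → slack +0.450/-0.450; half-tol=0.070, Σhalf²=0.149300
  -C: nom -38.700 → Σnom=25.300; wc +0.050/-0.050 → slack +0.500/-0.500; half-tol=0.050, Σhalf²=0.151800
Nominal = 25.300. Worst-case = [25.300 - 0.500, 25.300 + 0.500] = [24.800, 25.800]. RSS = √0.151800 = 0.390.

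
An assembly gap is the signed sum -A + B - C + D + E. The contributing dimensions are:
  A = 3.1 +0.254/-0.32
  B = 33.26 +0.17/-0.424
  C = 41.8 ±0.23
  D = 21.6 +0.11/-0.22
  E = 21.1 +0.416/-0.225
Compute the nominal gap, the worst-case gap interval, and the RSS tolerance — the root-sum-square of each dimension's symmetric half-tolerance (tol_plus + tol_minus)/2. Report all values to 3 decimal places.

nominal=31.060 wc=[29.707,32.306] rss=0.594

Stack each dimension's contribution:
  -A: nom -3.100 → Σnom=-3.100; wc +0.320/-0.254 → slack +0.320/-0.254; half-tol=0.287, Σhalf²=0.082369
  +B: nom +33.260 → Σnom=30.160; wc +0.170/-0.424 → slack +0.490/-0.678; half-tol=0.297, Σhalf²=0.170578
  -C: nom -41.800 → Σnom=-11.640; wc +0.230/-0.230 → slack +0.720/-0.908; half-tol=0.230, Σhalf²=0.223478
  +D: nom +21.600 → Σnom=9.960; wc +0.110/-0.220 → slack +0.830/-1.128; half-tol=0.165, Σhalf²=0.250703
  +E: nom +21.100 → Σnom=31.060; wc +0.416/-0.225 → slack +1.246/-1.353; half-tol=0.321, Σhalf²=0.353423
Nominal = 31.060. Worst-case = [31.060 - 1.353, 31.060 + 1.246] = [29.707, 32.306]. RSS = √0.353423 = 0.594.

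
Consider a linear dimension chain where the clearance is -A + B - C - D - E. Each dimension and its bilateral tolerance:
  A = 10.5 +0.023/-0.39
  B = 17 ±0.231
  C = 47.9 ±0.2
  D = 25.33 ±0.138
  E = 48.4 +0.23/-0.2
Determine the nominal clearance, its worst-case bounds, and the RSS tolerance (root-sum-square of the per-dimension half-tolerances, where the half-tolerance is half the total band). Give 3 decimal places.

nominal=-115.130 wc=[-115.952,-113.971] rss=0.449

Stack each dimension's contribution:
  -A: nom -10.500 → Σnom=-10.500; wc +0.390/-0.023 → slack +0.390/-0.023; half-tol=0.207, Σhalf²=0.042642
  +B: nom +17.000 → Σnom=6.500; wc +0.231/-0.231 → slack +0.621/-0.254; half-tol=0.231, Σhalf²=0.096003
  -C: nom -47.900 → Σnom=-41.400; wc +0.200/-0.200 → slack +0.821/-0.454; half-tol=0.200, Σhalf²=0.136003
  -D: nom -25.330 → Σnom=-66.730; wc +0.138/-0.138 → slack +0.959/-0.592; half-tol=0.138, Σhalf²=0.155047
  -E: nom -48.400 → Σnom=-115.130; wc +0.200/-0.230 → slack +1.159/-0.822; half-tol=0.215, Σhalf²=0.201272
Nominal = -115.130. Worst-case = [-115.130 - 0.822, -115.130 + 1.159] = [-115.952, -113.971]. RSS = √0.201272 = 0.449.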